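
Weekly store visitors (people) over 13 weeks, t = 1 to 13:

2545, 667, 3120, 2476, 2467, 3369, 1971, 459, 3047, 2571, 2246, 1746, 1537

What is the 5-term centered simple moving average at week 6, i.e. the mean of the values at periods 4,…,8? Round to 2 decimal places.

2148.40

Sum of periods 4–8: 2476 + 2467 + 3369 + 1971 + 459 = 10742
Divide by 5: 10742 / 5 = 2148.40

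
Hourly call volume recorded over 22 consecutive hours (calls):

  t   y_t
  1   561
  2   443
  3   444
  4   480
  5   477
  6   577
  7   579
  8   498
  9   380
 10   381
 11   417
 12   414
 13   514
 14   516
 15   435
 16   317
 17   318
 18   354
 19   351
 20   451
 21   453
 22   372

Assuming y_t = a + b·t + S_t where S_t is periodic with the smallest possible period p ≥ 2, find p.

7

First differences y_{t+1} − y_t: -118, 1, 36, -3, 100, 2, -81, -118, 1, 36, -3, 100, 2, -81, -118, 1, …
The difference pattern repeats every 7 terms and not for any smaller step, so p = 7.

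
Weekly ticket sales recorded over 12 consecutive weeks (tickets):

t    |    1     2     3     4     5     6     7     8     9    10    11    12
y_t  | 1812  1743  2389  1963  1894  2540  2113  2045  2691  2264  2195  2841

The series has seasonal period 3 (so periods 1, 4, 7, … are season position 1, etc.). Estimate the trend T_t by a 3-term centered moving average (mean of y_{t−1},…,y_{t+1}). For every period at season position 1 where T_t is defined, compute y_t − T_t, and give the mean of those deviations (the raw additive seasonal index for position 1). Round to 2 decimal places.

Season position 1 occurs at t = 4, 7, 10 (where T_t is defined).
t=4: T_4 = 2082.0000; y_4 − T_4 = 1963 − 2082.0000 = -119.0000
t=7: T_7 = 2232.6667; y_7 − T_7 = 2113 − 2232.6667 = -119.6667
t=10: T_10 = 2383.3333; y_10 − T_10 = 2264 − 2383.3333 = -119.3333
Mean deviation: (-119.0000 + -119.6667 + -119.3333) / 3 = -119.33

-119.33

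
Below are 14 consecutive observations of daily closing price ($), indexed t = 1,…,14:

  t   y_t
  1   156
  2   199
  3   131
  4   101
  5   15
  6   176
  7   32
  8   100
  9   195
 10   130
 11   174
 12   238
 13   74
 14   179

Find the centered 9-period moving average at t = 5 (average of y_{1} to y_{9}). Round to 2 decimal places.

Sum of periods 1–9: 156 + 199 + 131 + 101 + 15 + 176 + 32 + 100 + 195 = 1105
Divide by 9: 1105 / 9 = 122.78

122.78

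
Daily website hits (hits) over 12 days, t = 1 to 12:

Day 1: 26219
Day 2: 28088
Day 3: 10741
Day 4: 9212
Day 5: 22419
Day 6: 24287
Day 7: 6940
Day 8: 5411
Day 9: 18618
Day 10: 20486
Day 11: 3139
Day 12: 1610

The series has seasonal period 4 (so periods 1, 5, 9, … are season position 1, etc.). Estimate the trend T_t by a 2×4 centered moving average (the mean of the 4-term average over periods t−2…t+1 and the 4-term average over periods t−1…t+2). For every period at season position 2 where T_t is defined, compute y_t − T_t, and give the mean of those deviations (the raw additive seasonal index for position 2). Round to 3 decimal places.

Season position 2 occurs at t = 6, 10 (where T_t is defined).
t=6: T_6 = 15239.37500; y_6 − T_6 = 24287 − 15239.37500 = 9047.62500
t=10: T_10 = 11438.37500; y_10 − T_10 = 20486 − 11438.37500 = 9047.62500
Mean deviation: (9047.62500 + 9047.62500) / 2 = 9047.625

9047.625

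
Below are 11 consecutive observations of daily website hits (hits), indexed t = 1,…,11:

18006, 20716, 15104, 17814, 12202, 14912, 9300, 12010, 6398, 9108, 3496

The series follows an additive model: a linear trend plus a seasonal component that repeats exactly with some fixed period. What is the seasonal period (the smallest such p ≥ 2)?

First differences y_{t+1} − y_t: 2710, -5612, 2710, -5612, 2710, -5612, …
The difference pattern repeats every 2 terms and not for any smaller step, so p = 2.

2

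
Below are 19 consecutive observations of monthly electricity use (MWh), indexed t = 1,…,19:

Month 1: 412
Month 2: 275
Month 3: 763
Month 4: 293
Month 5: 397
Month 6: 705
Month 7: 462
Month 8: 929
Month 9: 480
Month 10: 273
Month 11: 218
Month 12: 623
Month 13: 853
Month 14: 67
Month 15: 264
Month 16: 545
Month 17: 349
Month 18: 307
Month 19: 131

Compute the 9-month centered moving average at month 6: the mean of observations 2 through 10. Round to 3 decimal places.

Sum of periods 2–10: 275 + 763 + 293 + 397 + 705 + 462 + 929 + 480 + 273 = 4577
Divide by 9: 4577 / 9 = 508.556

508.556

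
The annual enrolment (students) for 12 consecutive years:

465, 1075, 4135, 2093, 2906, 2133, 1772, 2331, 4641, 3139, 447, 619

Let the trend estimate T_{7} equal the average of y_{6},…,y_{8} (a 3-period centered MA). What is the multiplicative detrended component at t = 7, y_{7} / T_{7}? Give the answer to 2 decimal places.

0.85

Trend T_7 = (2133 + 1772 + 2331) / 3 = 6236/3 = 2078.6667
Ratio to trend: 1772 / 2078.6667 = 0.85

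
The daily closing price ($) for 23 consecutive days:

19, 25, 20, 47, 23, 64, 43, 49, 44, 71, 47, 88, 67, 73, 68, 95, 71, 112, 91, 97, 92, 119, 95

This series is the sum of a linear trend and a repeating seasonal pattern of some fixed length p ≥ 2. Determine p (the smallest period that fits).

6

First differences y_{t+1} − y_t: 6, -5, 27, -24, 41, -21, 6, -5, 27, -24, 41, -21, 6, -5, …
The difference pattern repeats every 6 terms and not for any smaller step, so p = 6.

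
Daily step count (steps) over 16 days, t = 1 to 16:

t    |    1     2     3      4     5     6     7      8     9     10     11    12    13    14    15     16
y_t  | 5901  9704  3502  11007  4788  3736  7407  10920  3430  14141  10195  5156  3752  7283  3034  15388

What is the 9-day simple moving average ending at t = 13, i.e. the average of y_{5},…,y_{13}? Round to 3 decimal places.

7058.333

Sum of periods 5–13: 4788 + 3736 + 7407 + 10920 + 3430 + 14141 + 10195 + 5156 + 3752 = 63525
Divide by 9: 63525 / 9 = 7058.333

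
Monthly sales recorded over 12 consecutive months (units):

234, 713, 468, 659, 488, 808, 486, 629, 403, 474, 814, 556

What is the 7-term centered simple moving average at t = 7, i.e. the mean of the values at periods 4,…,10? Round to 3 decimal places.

Sum of periods 4–10: 659 + 488 + 808 + 486 + 629 + 403 + 474 = 3947
Divide by 7: 3947 / 7 = 563.857

563.857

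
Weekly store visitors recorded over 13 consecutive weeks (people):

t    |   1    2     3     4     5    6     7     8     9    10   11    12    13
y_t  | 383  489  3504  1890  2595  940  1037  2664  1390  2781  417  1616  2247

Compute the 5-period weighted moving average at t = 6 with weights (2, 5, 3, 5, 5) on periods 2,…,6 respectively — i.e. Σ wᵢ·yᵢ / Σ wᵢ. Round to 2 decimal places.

2092.15

Weighted sum: 2·489 + 5·3504 + 3·1890 + 5·2595 + 5·940 = 978 + 17520 + 5670 + 12975 + 4700 = 41843
Weight total: 2 + 5 + 3 + 5 + 5 = 20
WMA = 41843 / 20 = 2092.15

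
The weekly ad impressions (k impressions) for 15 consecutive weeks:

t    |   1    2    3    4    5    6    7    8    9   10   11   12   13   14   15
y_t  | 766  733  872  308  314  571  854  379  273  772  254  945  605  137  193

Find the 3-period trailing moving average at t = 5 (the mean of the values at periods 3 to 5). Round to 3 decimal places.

498.000

Sum of periods 3–5: 872 + 308 + 314 = 1494
Divide by 3: 1494 / 3 = 498.000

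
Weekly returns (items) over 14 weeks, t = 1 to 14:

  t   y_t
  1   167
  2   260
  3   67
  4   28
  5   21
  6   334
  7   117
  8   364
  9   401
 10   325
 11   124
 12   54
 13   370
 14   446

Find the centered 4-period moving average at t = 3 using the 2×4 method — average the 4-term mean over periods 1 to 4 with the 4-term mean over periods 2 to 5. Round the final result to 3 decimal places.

Sum over 1–4: 167 + 260 + 67 + 28 = 522
Sum over 2–5: 260 + 67 + 28 + 21 = 376
CMA at t=3 = (522 + 376) / (2·4) = 898 / 8 = 112.250

112.250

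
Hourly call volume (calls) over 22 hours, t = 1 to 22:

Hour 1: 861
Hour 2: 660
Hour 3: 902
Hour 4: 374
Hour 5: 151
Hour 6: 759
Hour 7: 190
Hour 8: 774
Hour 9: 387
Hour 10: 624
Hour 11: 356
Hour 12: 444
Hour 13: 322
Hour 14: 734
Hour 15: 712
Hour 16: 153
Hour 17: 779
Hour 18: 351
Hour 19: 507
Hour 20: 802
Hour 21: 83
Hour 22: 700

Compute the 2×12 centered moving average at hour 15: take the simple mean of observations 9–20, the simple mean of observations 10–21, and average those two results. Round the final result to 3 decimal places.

501.583

Sum over 9–20: 387 + 624 + 356 + 444 + 322 + 734 + 712 + 153 + 779 + 351 + 507 + 802 = 6171
Sum over 10–21: 624 + 356 + 444 + 322 + 734 + 712 + 153 + 779 + 351 + 507 + 802 + 83 = 5867
CMA at t=15 = (6171 + 5867) / (2·12) = 12038 / 24 = 501.583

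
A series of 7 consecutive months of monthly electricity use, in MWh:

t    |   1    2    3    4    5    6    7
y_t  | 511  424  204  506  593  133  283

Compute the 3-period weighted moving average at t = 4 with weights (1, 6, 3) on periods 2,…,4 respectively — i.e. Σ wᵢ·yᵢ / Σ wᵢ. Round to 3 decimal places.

316.600

Weighted sum: 1·424 + 6·204 + 3·506 = 424 + 1224 + 1518 = 3166
Weight total: 1 + 6 + 3 = 10
WMA = 3166 / 10 = 316.600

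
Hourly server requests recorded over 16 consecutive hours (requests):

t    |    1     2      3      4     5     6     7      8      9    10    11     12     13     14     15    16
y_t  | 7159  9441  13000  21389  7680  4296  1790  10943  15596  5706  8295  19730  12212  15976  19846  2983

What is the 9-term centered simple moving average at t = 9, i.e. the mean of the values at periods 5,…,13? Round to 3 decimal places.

Sum of periods 5–13: 7680 + 4296 + 1790 + 10943 + 15596 + 5706 + 8295 + 19730 + 12212 = 86248
Divide by 9: 86248 / 9 = 9583.111

9583.111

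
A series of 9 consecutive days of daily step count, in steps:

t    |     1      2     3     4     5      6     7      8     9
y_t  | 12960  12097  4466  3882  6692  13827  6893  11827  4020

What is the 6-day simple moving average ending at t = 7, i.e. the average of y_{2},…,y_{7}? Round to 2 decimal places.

7976.17

Sum of periods 2–7: 12097 + 4466 + 3882 + 6692 + 13827 + 6893 = 47857
Divide by 6: 47857 / 6 = 7976.17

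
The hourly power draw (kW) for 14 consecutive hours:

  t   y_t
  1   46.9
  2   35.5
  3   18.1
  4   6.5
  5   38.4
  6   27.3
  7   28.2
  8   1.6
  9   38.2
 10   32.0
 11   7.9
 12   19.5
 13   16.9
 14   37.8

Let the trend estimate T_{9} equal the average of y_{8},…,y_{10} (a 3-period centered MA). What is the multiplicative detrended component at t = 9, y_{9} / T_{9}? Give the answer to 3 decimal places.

1.596

Trend T_9 = (1.6 + 38.2 + 32.0) / 3 = 71.8/3 = 23.93333
Ratio to trend: 38.2 / 23.93333 = 1.596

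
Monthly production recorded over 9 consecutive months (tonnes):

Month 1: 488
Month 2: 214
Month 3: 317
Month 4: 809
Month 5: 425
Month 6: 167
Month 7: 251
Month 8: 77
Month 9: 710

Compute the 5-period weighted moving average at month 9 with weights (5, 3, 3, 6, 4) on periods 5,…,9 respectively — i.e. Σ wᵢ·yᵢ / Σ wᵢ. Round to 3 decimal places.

318.143

Weighted sum: 5·425 + 3·167 + 3·251 + 6·77 + 4·710 = 2125 + 501 + 753 + 462 + 2840 = 6681
Weight total: 5 + 3 + 3 + 6 + 4 = 21
WMA = 6681 / 21 = 318.143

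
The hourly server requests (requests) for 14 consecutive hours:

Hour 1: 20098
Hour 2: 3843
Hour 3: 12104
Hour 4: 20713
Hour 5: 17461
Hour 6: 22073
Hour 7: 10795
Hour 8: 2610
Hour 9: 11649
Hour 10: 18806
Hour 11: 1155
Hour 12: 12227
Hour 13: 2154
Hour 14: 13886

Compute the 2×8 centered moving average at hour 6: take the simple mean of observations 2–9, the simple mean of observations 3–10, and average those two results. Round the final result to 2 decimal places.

Sum over 2–9: 3843 + 12104 + 20713 + 17461 + 22073 + 10795 + 2610 + 11649 = 101248
Sum over 3–10: 12104 + 20713 + 17461 + 22073 + 10795 + 2610 + 11649 + 18806 = 116211
CMA at t=6 = (101248 + 116211) / (2·8) = 217459 / 16 = 13591.19

13591.19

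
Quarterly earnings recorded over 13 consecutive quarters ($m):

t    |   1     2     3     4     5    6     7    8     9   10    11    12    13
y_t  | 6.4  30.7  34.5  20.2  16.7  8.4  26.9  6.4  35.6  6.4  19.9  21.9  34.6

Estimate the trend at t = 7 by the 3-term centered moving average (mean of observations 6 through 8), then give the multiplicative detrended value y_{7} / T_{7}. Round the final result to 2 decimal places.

1.94

Trend T_7 = (8.4 + 26.9 + 6.4) / 3 = 41.7/3 = 13.9000
Ratio to trend: 26.9 / 13.9000 = 1.94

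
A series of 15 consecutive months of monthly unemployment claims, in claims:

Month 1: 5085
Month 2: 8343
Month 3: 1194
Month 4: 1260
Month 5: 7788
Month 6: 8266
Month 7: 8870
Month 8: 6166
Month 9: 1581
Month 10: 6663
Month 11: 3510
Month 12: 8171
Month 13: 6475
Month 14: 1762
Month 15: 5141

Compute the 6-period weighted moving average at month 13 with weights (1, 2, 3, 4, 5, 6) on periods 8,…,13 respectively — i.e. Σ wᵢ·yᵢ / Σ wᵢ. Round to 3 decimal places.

5860.095

Weighted sum: 1·6166 + 2·1581 + 3·6663 + 4·3510 + 5·8171 + 6·6475 = 6166 + 3162 + 19989 + 14040 + 40855 + 38850 = 123062
Weight total: 1 + 2 + 3 + 4 + 5 + 6 = 21
WMA = 123062 / 21 = 5860.095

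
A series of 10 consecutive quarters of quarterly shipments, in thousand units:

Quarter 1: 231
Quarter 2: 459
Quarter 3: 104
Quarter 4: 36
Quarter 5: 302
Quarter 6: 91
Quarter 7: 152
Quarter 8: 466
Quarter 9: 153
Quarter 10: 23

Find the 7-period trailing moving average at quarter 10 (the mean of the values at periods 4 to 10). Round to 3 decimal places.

174.714

Sum of periods 4–10: 36 + 302 + 91 + 152 + 466 + 153 + 23 = 1223
Divide by 7: 1223 / 7 = 174.714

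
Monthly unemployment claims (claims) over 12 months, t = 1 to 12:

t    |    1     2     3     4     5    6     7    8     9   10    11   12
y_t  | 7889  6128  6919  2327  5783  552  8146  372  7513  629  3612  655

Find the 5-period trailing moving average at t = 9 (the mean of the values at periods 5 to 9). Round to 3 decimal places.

Sum of periods 5–9: 5783 + 552 + 8146 + 372 + 7513 = 22366
Divide by 5: 22366 / 5 = 4473.200

4473.200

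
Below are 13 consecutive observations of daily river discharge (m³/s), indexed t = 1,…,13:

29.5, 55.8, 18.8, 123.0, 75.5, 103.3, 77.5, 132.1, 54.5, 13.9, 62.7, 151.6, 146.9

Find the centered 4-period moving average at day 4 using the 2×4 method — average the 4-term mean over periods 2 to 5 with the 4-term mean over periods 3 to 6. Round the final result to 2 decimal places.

74.21

Sum over 2–5: 55.8 + 18.8 + 123.0 + 75.5 = 273.1
Sum over 3–6: 18.8 + 123.0 + 75.5 + 103.3 = 320.6
CMA at t=4 = (273.1 + 320.6) / (2·4) = 593.7 / 8 = 74.21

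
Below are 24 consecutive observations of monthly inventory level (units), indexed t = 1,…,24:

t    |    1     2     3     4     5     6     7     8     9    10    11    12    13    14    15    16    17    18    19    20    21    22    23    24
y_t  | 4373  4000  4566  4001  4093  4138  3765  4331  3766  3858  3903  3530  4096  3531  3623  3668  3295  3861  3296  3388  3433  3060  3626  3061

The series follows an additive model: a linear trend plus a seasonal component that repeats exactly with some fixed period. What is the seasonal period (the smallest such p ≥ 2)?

First differences y_{t+1} − y_t: -373, 566, -565, 92, 45, -373, 566, -565, 92, 45, -373, 566, …
The difference pattern repeats every 5 terms and not for any smaller step, so p = 5.

5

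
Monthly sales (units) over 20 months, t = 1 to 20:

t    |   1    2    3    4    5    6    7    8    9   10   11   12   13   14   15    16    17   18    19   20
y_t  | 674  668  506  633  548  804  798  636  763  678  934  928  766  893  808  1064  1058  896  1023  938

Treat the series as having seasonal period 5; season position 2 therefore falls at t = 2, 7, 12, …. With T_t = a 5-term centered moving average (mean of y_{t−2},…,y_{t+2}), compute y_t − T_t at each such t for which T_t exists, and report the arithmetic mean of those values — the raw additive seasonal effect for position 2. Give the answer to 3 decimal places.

88.200

Season position 2 occurs at t = 7, 12, 17 (where T_t is defined).
t=7: T_7 = 709.80000; y_7 − T_7 = 798 − 709.80000 = 88.20000
t=12: T_12 = 839.80000; y_12 − T_12 = 928 − 839.80000 = 88.20000
t=17: T_17 = 969.80000; y_17 − T_17 = 1058 − 969.80000 = 88.20000
Mean deviation: (88.20000 + 88.20000 + 88.20000) / 3 = 88.200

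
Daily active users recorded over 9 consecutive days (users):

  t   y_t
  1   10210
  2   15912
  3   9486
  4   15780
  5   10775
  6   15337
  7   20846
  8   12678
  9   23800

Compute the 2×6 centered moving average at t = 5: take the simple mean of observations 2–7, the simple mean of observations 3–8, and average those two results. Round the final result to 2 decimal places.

Sum over 2–7: 15912 + 9486 + 15780 + 10775 + 15337 + 20846 = 88136
Sum over 3–8: 9486 + 15780 + 10775 + 15337 + 20846 + 12678 = 84902
CMA at t=5 = (88136 + 84902) / (2·6) = 173038 / 12 = 14419.83

14419.83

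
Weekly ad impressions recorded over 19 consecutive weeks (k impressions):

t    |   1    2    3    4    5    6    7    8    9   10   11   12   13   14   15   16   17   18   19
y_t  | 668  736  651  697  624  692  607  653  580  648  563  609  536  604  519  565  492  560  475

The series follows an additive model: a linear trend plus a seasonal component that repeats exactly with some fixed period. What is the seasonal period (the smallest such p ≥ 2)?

4

First differences y_{t+1} − y_t: 68, -85, 46, -73, 68, -85, 46, -73, 68, -85, …
The difference pattern repeats every 4 terms and not for any smaller step, so p = 4.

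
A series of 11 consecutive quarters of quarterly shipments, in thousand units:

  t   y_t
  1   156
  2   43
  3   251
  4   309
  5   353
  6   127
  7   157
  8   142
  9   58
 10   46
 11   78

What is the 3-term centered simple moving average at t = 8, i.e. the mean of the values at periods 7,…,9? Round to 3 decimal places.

119.000

Sum of periods 7–9: 157 + 142 + 58 = 357
Divide by 3: 357 / 3 = 119.000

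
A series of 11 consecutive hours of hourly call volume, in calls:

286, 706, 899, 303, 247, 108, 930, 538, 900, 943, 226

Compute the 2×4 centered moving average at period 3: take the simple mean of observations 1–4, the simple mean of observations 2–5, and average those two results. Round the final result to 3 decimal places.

543.625

Sum over 1–4: 286 + 706 + 899 + 303 = 2194
Sum over 2–5: 706 + 899 + 303 + 247 = 2155
CMA at t=3 = (2194 + 2155) / (2·4) = 4349 / 8 = 543.625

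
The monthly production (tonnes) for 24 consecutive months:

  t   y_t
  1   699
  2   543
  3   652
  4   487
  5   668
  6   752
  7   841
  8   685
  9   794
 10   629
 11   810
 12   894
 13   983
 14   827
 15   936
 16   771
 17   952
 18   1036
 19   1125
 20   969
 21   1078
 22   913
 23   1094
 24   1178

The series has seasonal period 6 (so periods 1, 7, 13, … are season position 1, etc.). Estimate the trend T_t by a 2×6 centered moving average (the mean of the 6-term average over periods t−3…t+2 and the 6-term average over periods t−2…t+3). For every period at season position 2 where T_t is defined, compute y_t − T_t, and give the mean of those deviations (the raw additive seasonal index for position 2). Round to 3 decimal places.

Season position 2 occurs at t = 8, 14, 20 (where T_t is defined).
t=8: T_8 = 740.00000; y_8 − T_8 = 685 − 740.00000 = -55.00000
t=14: T_14 = 882.00000; y_14 − T_14 = 827 − 882.00000 = -55.00000
t=20: T_20 = 1024.00000; y_20 − T_20 = 969 − 1024.00000 = -55.00000
Mean deviation: (-55.00000 + -55.00000 + -55.00000) / 3 = -55.000

-55.000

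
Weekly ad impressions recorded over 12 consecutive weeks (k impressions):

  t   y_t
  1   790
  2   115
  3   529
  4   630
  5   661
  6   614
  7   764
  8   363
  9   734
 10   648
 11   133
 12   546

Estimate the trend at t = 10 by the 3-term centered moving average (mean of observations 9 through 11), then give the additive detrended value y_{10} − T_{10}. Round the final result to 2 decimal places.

Trend T_10 = (734 + 648 + 133) / 3 = 1515/3 = 505.0000
Detrended value: 648 − 505.0000 = 143.00

143.00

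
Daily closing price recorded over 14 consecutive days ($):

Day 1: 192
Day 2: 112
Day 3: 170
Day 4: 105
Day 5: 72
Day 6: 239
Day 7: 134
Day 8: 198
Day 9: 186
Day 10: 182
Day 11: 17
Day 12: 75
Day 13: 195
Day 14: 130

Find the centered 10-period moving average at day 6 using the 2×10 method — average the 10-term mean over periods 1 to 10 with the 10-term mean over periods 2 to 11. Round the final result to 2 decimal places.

150.25

Sum over 1–10: 192 + 112 + 170 + 105 + 72 + 239 + 134 + 198 + 186 + 182 = 1590
Sum over 2–11: 112 + 170 + 105 + 72 + 239 + 134 + 198 + 186 + 182 + 17 = 1415
CMA at t=6 = (1590 + 1415) / (2·10) = 3005 / 20 = 150.25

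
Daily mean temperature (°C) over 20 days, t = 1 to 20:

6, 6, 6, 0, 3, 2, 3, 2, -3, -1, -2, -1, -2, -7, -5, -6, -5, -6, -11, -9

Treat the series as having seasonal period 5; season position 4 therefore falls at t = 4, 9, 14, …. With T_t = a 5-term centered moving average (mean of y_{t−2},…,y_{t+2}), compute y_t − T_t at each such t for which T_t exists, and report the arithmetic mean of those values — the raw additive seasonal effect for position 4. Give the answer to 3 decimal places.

Season position 4 occurs at t = 4, 9, 14 (where T_t is defined).
t=4: T_4 = 3.40000; y_4 − T_4 = 0 − 3.40000 = -3.40000
t=9: T_9 = -0.20000; y_9 − T_9 = -3 − -0.20000 = -2.80000
t=14: T_14 = -4.20000; y_14 − T_14 = -7 − -4.20000 = -2.80000
Mean deviation: (-3.40000 + -2.80000 + -2.80000) / 3 = -3.000

-3.000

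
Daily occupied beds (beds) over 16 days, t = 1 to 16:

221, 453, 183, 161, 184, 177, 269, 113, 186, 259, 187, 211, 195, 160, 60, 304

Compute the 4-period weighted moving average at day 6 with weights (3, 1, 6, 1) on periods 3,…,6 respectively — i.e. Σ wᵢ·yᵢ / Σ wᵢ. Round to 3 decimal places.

Weighted sum: 3·183 + 1·161 + 6·184 + 1·177 = 549 + 161 + 1104 + 177 = 1991
Weight total: 3 + 1 + 6 + 1 = 11
WMA = 1991 / 11 = 181.000

181.000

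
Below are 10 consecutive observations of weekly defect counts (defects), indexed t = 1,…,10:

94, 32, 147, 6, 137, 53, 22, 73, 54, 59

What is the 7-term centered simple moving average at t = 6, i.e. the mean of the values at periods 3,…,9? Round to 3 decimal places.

70.286

Sum of periods 3–9: 147 + 6 + 137 + 53 + 22 + 73 + 54 = 492
Divide by 7: 492 / 7 = 70.286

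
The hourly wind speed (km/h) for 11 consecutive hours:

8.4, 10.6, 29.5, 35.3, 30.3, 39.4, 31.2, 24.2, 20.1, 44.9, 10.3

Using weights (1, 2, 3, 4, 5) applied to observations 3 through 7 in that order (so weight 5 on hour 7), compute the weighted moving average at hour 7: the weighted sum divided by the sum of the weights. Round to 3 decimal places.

33.640

Weighted sum: 1·29.5 + 2·35.3 + 3·30.3 + 4·39.4 + 5·31.2 = 29.5 + 70.6 + 90.9 + 157.6 + 156.0 = 504.6
Weight total: 1 + 2 + 3 + 4 + 5 = 15
WMA = 504.6 / 15 = 33.640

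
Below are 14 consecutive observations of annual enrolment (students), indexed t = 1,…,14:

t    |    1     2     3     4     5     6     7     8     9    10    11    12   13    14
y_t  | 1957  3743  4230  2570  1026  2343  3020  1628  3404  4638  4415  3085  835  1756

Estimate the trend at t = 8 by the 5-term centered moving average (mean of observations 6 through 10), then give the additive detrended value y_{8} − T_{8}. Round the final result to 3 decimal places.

-1378.600

Trend T_8 = (2343 + 3020 + 1628 + 3404 + 4638) / 5 = 15033/5 = 3006.60000
Detrended value: 1628 − 3006.60000 = -1378.600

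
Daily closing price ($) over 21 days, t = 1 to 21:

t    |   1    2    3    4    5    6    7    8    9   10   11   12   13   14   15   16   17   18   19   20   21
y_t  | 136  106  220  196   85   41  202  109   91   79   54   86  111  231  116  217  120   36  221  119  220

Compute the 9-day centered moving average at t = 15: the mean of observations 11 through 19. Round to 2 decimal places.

Sum of periods 11–19: 54 + 86 + 111 + 231 + 116 + 217 + 120 + 36 + 221 = 1192
Divide by 9: 1192 / 9 = 132.44

132.44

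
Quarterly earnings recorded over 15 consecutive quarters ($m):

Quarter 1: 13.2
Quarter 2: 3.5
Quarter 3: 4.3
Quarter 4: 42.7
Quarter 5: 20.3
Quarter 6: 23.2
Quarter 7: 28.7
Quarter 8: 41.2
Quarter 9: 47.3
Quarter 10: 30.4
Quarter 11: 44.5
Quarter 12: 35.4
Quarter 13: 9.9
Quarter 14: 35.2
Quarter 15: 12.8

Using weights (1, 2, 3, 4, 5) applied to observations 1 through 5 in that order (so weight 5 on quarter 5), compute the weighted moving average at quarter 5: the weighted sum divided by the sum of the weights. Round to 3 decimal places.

Weighted sum: 1·13.2 + 2·3.5 + 3·4.3 + 4·42.7 + 5·20.3 = 13.2 + 7.0 + 12.9 + 170.8 + 101.5 = 305.4
Weight total: 1 + 2 + 3 + 4 + 5 = 15
WMA = 305.4 / 15 = 20.360

20.360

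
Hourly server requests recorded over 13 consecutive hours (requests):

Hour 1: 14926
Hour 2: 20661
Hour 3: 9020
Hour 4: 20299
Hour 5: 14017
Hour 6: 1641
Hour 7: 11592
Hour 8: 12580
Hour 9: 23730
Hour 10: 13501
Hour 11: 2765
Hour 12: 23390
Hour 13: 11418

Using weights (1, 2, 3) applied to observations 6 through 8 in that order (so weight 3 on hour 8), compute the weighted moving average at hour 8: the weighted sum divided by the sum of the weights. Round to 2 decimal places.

10427.50

Weighted sum: 1·1641 + 2·11592 + 3·12580 = 1641 + 23184 + 37740 = 62565
Weight total: 1 + 2 + 3 = 6
WMA = 62565 / 6 = 10427.50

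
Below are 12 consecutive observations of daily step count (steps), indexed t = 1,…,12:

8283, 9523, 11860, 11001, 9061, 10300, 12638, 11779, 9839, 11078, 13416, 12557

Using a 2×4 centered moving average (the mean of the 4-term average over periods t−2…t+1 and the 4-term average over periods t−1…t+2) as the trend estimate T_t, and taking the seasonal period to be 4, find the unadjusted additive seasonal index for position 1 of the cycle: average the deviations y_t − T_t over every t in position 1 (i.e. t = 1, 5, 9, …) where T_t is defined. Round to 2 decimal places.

-1591.75

Season position 1 occurs at t = 5, 9 (where T_t is defined).
t=5: T_5 = 10652.7500; y_5 − T_5 = 9061 − 10652.7500 = -1591.7500
t=9: T_9 = 11430.7500; y_9 − T_9 = 9839 − 11430.7500 = -1591.7500
Mean deviation: (-1591.7500 + -1591.7500) / 2 = -1591.75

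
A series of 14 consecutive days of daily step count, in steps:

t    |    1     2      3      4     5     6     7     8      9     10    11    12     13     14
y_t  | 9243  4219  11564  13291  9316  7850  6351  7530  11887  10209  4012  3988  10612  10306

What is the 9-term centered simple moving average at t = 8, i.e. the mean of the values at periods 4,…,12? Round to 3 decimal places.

Sum of periods 4–12: 13291 + 9316 + 7850 + 6351 + 7530 + 11887 + 10209 + 4012 + 3988 = 74434
Divide by 9: 74434 / 9 = 8270.444

8270.444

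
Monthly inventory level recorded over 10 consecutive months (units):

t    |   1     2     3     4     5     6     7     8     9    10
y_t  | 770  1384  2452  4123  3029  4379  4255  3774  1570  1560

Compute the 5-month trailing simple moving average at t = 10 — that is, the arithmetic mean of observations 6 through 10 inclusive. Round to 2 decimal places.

3107.60

Sum of periods 6–10: 4379 + 4255 + 3774 + 1570 + 1560 = 15538
Divide by 5: 15538 / 5 = 3107.60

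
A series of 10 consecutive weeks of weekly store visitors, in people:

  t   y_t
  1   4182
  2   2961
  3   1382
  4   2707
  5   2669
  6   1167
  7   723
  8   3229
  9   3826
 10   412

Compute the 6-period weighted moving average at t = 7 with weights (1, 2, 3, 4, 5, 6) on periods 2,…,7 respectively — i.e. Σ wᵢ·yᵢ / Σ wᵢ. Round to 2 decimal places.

Weighted sum: 1·2961 + 2·1382 + 3·2707 + 4·2669 + 5·1167 + 6·723 = 2961 + 2764 + 8121 + 10676 + 5835 + 4338 = 34695
Weight total: 1 + 2 + 3 + 4 + 5 + 6 = 21
WMA = 34695 / 21 = 1652.14

1652.14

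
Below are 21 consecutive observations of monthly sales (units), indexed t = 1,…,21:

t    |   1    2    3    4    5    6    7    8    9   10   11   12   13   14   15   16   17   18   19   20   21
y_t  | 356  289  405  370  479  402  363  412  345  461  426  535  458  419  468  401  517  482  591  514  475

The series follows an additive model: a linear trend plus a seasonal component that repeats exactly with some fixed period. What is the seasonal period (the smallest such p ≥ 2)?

7

First differences y_{t+1} − y_t: -67, 116, -35, 109, -77, -39, 49, -67, 116, -35, 109, -77, -39, 49, -67, 116, …
The difference pattern repeats every 7 terms and not for any smaller step, so p = 7.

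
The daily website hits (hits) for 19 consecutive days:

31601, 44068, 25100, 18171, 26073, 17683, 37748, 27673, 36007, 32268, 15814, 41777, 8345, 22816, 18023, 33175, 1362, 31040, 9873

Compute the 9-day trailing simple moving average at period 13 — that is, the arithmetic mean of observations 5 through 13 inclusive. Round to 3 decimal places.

27043.111

Sum of periods 5–13: 26073 + 17683 + 37748 + 27673 + 36007 + 32268 + 15814 + 41777 + 8345 = 243388
Divide by 9: 243388 / 9 = 27043.111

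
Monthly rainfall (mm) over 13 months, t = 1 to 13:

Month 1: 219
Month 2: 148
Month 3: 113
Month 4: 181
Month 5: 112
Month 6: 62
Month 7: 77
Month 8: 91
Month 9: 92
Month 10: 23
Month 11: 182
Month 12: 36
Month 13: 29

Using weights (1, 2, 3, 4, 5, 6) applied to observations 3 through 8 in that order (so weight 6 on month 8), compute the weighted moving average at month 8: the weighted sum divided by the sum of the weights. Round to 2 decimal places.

94.76

Weighted sum: 1·113 + 2·181 + 3·112 + 4·62 + 5·77 + 6·91 = 113 + 362 + 336 + 248 + 385 + 546 = 1990
Weight total: 1 + 2 + 3 + 4 + 5 + 6 = 21
WMA = 1990 / 21 = 94.76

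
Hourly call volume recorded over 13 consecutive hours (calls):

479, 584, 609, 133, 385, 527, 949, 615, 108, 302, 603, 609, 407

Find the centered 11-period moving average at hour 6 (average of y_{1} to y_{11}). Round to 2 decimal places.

481.27

Sum of periods 1–11: 479 + 584 + 609 + 133 + 385 + 527 + 949 + 615 + 108 + 302 + 603 = 5294
Divide by 11: 5294 / 11 = 481.27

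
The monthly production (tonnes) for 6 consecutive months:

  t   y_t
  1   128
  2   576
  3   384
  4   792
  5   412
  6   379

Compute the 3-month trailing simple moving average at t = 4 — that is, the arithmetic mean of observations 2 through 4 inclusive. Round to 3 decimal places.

Sum of periods 2–4: 576 + 384 + 792 = 1752
Divide by 3: 1752 / 3 = 584.000

584.000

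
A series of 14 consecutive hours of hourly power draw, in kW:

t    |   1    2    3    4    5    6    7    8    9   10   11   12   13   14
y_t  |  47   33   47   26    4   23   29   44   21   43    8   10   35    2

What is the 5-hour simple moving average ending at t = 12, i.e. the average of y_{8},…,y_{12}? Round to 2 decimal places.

25.20

Sum of periods 8–12: 44 + 21 + 43 + 8 + 10 = 126
Divide by 5: 126 / 5 = 25.20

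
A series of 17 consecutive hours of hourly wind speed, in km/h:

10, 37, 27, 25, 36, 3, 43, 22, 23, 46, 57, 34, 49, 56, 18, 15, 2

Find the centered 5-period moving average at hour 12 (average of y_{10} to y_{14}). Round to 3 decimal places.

Sum of periods 10–14: 46 + 57 + 34 + 49 + 56 = 242
Divide by 5: 242 / 5 = 48.400

48.400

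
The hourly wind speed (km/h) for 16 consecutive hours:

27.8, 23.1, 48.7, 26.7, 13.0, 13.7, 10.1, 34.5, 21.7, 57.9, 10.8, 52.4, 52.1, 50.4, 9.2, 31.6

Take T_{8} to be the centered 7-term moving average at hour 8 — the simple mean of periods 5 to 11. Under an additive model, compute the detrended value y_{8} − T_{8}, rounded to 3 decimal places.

11.400

Trend T_8 = (13.0 + 13.7 + 10.1 + 34.5 + 21.7 + 57.9 + 10.8) / 7 = 161.7/7 = 23.10000
Detrended value: 34.5 − 23.10000 = 11.400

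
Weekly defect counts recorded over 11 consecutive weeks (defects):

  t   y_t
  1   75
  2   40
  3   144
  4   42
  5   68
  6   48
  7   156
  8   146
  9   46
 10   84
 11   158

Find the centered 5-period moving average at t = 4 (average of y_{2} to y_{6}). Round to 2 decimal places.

68.40

Sum of periods 2–6: 40 + 144 + 42 + 68 + 48 = 342
Divide by 5: 342 / 5 = 68.40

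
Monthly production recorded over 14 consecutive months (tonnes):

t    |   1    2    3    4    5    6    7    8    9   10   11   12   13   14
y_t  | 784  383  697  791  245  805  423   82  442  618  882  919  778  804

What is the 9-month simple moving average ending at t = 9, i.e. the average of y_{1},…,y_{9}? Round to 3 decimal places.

Sum of periods 1–9: 784 + 383 + 697 + 791 + 245 + 805 + 423 + 82 + 442 = 4652
Divide by 9: 4652 / 9 = 516.889

516.889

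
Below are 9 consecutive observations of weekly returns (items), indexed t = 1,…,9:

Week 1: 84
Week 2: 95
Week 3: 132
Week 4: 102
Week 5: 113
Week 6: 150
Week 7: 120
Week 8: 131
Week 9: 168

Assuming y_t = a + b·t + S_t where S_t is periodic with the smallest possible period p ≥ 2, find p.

3

First differences y_{t+1} − y_t: 11, 37, -30, 11, 37, -30, 11, 37, …
The difference pattern repeats every 3 terms and not for any smaller step, so p = 3.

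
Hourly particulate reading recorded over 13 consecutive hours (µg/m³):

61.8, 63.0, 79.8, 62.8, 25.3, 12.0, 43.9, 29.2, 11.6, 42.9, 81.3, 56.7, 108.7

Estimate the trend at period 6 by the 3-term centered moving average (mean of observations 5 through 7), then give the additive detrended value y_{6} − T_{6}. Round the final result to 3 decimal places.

-15.067

Trend T_6 = (25.3 + 12.0 + 43.9) / 3 = 81.2/3 = 27.06667
Detrended value: 12.0 − 27.06667 = -15.067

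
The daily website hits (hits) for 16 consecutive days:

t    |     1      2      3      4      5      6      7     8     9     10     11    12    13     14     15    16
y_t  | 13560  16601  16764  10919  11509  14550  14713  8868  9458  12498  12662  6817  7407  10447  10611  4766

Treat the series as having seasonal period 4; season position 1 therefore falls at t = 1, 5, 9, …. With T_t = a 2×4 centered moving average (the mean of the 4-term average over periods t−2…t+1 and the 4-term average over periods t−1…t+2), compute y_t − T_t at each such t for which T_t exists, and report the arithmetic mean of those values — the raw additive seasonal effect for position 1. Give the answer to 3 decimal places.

-1669.958

Season position 1 occurs at t = 5, 9, 13 (where T_t is defined).
t=5: T_5 = 13179.12500; y_5 − T_5 = 11509 − 13179.12500 = -1670.12500
t=9: T_9 = 11127.87500; y_9 − T_9 = 9458 − 11127.87500 = -1669.87500
t=13: T_13 = 9076.87500; y_13 − T_13 = 7407 − 9076.87500 = -1669.87500
Mean deviation: (-1670.12500 + -1669.87500 + -1669.87500) / 3 = -1669.958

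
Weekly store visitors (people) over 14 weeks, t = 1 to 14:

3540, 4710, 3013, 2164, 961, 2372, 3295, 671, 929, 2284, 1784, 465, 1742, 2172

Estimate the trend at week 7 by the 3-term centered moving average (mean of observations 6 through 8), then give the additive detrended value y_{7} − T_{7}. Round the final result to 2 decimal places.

Trend T_7 = (2372 + 3295 + 671) / 3 = 6338/3 = 2112.6667
Detrended value: 3295 − 2112.6667 = 1182.33

1182.33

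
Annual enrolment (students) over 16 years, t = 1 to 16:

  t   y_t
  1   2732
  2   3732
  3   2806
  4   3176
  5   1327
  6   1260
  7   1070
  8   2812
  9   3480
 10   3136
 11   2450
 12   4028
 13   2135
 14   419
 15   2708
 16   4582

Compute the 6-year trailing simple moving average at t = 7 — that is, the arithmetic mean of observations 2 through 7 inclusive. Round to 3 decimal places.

Sum of periods 2–7: 3732 + 2806 + 3176 + 1327 + 1260 + 1070 = 13371
Divide by 6: 13371 / 6 = 2228.500

2228.500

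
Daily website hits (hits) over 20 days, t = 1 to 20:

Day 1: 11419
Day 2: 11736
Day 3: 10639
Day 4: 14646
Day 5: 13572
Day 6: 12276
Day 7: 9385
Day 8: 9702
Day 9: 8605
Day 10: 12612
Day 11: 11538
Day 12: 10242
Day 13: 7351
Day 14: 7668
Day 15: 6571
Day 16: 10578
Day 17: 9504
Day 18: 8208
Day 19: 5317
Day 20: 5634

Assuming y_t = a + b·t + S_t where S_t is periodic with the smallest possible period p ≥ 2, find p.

6

First differences y_{t+1} − y_t: 317, -1097, 4007, -1074, -1296, -2891, 317, -1097, 4007, -1074, -1296, -2891, 317, -1097, …
The difference pattern repeats every 6 terms and not for any smaller step, so p = 6.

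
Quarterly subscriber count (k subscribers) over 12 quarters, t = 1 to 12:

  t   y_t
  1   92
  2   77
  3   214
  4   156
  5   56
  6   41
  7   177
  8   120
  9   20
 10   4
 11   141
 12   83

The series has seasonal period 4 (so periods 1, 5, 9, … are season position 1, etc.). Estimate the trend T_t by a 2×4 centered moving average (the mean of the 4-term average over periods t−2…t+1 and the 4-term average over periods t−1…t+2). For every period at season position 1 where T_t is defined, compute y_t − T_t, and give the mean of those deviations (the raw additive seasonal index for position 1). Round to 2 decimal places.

Season position 1 occurs at t = 5, 9 (where T_t is defined).
t=5: T_5 = 112.1250; y_5 − T_5 = 56 − 112.1250 = -56.1250
t=9: T_9 = 75.7500; y_9 − T_9 = 20 − 75.7500 = -55.7500
Mean deviation: (-56.1250 + -55.7500) / 2 = -55.94

-55.94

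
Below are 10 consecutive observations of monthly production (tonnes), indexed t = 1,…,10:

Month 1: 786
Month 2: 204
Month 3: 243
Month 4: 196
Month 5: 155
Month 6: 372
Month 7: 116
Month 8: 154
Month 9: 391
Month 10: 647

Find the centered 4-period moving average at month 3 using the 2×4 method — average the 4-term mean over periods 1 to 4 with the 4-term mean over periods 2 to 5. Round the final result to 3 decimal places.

278.375

Sum over 1–4: 786 + 204 + 243 + 196 = 1429
Sum over 2–5: 204 + 243 + 196 + 155 = 798
CMA at t=3 = (1429 + 798) / (2·4) = 2227 / 8 = 278.375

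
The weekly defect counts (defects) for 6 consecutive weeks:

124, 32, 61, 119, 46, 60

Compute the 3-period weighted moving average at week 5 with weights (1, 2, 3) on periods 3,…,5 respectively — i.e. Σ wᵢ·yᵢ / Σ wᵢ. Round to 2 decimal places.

72.83

Weighted sum: 1·61 + 2·119 + 3·46 = 61 + 238 + 138 = 437
Weight total: 1 + 2 + 3 = 6
WMA = 437 / 6 = 72.83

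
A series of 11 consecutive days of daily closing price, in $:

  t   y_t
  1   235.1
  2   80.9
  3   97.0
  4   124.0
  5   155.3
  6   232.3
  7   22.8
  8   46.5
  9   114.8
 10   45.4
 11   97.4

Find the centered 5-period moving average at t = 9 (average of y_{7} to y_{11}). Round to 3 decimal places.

65.380

Sum of periods 7–11: 22.8 + 46.5 + 114.8 + 45.4 + 97.4 = 326.9
Divide by 5: 326.9 / 5 = 65.380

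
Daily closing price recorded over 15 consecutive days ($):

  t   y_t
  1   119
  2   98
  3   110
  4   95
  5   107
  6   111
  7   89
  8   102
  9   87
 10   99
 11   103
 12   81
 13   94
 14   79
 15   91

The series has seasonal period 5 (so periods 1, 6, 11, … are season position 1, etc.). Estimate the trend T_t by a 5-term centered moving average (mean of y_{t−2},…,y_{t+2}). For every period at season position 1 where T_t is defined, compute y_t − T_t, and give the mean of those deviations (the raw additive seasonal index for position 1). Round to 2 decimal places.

10.20

Season position 1 occurs at t = 6, 11 (where T_t is defined).
t=6: T_6 = 100.8000; y_6 − T_6 = 111 − 100.8000 = 10.2000
t=11: T_11 = 92.8000; y_11 − T_11 = 103 − 92.8000 = 10.2000
Mean deviation: (10.2000 + 10.2000) / 2 = 10.20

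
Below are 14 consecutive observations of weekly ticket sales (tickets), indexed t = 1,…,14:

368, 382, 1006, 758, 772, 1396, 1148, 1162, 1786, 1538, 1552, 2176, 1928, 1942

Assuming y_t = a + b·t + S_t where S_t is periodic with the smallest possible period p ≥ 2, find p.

3

First differences y_{t+1} − y_t: 14, 624, -248, 14, 624, -248, 14, 624, …
The difference pattern repeats every 3 terms and not for any smaller step, so p = 3.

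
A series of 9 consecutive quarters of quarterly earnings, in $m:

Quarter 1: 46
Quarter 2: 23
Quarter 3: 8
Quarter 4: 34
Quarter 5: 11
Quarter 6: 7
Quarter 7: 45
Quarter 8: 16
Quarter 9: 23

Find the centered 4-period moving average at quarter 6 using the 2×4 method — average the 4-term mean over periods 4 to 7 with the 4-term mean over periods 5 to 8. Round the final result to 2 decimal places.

Sum over 4–7: 34 + 11 + 7 + 45 = 97
Sum over 5–8: 11 + 7 + 45 + 16 = 79
CMA at t=6 = (97 + 79) / (2·4) = 176 / 8 = 22.00

22.00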